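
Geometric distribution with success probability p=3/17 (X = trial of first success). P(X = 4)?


P(X=4) = (1-p)^3 * p = (14/17)^3 * 3/17
= 2744/4913 * 3/17 = 8232/83521

8232/83521


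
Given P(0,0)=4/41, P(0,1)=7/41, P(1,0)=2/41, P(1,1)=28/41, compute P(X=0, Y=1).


Read from table: P(X=0, Y=1) = 7/41

7/41


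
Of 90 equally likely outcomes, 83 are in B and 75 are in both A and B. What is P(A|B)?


P(A|B) = P(A∩B)/P(B) = (75/90)/(83/90) = 75/83

75/83


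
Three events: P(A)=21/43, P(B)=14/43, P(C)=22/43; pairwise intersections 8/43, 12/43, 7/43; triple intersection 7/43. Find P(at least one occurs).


P(A∪B∪C) = P(A)+P(B)+P(C) - P(AB)-P(AC)-P(BC) + P(ABC)
= 21/43+14/43+22/43 - 8/43-12/43-7/43 + 7/43
= 37/43

37/43


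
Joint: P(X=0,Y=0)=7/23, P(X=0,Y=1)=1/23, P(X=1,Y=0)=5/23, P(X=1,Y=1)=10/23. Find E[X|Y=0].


P(Y=0) = 12/23
E[X|Y=0] = (0*7 + 1*5)/12 = 5/12

5/12


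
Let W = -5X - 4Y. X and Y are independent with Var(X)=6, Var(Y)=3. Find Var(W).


Independence => Cov(X,Y)=0
Var(-5X - 4Y) = (-5)^2*Var(X) + (-4)^2*Var(Y)
= 25*6 + 16*3 = 198

198


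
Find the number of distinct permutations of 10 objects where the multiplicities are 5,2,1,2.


10! = 3628800
Denominator: 5!=120 * 2!=2 * 1!=1 * 2!=2
Coefficient = 3628800 / 480 = 7560

7560


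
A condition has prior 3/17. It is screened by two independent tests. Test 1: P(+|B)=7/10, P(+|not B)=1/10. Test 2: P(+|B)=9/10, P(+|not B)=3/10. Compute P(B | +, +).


After test 1: P(+) = 7/10*3/17 + 1/10*14/17 = 7/34
P(B|+) = (21/170)/(7/34) = 3/5
After test 2 (use post1 as new prior): P(+) = 9/10*3/5 + 3/10*2/5 = 33/50
P(B|+,+) = (27/50)/(33/50) = 9/11

9/11


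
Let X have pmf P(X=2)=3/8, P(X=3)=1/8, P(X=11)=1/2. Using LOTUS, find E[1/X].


E[1/X] = sum(g(x)*P(x))
= 1/2*3/8 + 1/3*1/8 + 1/11*1/2
= 145/528

145/528


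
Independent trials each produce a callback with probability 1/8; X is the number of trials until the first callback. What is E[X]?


For geometric (trials until first success), E[X] = 1/p = 1/(1/8) = 8

8


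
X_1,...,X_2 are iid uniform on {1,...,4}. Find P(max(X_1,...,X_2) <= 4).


P(max <= 4) = P(all X_i <= 4) = (P(X_1 <= 4))^2
= (4/4)^2 = 1^2 = 1

1


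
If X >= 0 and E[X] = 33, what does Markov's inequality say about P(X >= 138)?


Markov: P(X >= a) <= E[X]/a
P(X >= 138) <= 33/138 = 11/46

11/46


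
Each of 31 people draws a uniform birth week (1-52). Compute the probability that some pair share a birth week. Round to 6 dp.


P(all different) = prod((52-i)/52 for i=0..30) = 0.000010
P(at least one match) = 1 - 0.000010 = 0.999990

0.999990


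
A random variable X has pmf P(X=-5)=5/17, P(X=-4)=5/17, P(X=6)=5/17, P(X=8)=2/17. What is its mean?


E[X] = sum(x * P(x))
= -5*5/17 - 4*5/17 + 6*5/17 + 8*2/17
= 1/17

1/17


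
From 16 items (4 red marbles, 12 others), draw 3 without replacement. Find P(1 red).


P(X=1) = C(4,1)*C(12,2) / C(16,3)
= 4*66 / 560
= 264/560 = 33/70

33/70


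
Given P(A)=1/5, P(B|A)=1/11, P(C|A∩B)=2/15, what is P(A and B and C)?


P(A∩B∩C) = P(A) * P(B|A) * P(C|A∩B)
= 1/5 * 1/11 * 2/15
= 1/55 * 2/15 = 2/825

2/825


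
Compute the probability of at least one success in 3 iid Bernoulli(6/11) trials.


P(at least one) = 1 - P(none)
P(none) = (1 - 6/11)^3 = (5/11)^3 = 125/1331
P(at least one) = 1 - 125/1331 = 1206/1331

1206/1331


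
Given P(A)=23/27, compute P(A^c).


P(A') = 1 - P(A) = 1 - 23/27 = 4/27

4/27


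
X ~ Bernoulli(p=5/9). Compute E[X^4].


For Bernoulli: X in {0,1}
E[X^4] = 0^4*(1-5/9) + 1^4*5/9 = 5/9

5/9


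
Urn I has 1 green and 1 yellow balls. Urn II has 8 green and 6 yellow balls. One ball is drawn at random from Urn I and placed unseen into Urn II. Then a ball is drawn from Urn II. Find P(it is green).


P(transfer green) = 1/2; P(transfer yellow) = 1/2
If green transferred: Urn II has 9 green of 15, so P(green|green moved) = 3/5
If yellow transferred: Urn II has 8 green of 15, so P(green|yellow moved) = 8/15
By total probability: P(green) = 1/2*3/5 + 1/2*8/15 = 17/30

17/30


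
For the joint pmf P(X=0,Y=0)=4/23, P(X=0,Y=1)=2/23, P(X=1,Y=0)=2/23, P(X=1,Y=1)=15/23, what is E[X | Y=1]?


P(Y=1) = 17/23
E[X|Y=1] = (0*2 + 1*15)/17 = 15/17

15/17


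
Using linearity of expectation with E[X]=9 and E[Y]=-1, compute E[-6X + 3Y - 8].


E[-6X + 3Y - 8] = -6*E[X] + 3*E[Y] - 8
= (-6)*(9) + (3)*(-1) + (-8)
= -54 - 3 - 8 = -65

-65


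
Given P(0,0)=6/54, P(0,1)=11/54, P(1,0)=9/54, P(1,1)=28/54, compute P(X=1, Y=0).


Read from table: P(X=1, Y=0) = 9/54 = 1/6

1/6


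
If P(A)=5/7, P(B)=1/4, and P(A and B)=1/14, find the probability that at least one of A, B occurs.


P(A∪B) = P(A) + P(B) - P(A∩B)
= 5/7 + 1/4 - 1/14 = 25/28

25/28


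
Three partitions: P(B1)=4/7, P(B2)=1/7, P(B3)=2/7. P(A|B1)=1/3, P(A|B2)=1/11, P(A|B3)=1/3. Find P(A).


P(A) = P(A|B1)P(B1) + P(A|B2)P(B2) + P(A|B3)P(B3)
= 1/3*4/7 + 1/11*1/7 + 1/3*2/7
= 4/21 + 1/77 + 2/21 = 23/77

23/77


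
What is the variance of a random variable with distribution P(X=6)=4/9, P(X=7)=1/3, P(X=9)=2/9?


E[X] = 7, E[X^2] = 151/3
Var(X) = E[X^2] - (E[X])^2 = 151/3 - (7)^2 = 4/3

4/3


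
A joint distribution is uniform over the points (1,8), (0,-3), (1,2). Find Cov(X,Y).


E[X]=2/3, E[Y]=7/3, E[XY]=10/3
Cov(X,Y) = E[XY] - E[X]E[Y] = 10/3 - 2/3*7/3 = 16/9

16/9


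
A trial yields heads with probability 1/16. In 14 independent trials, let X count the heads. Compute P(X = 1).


P(X=1) = C(14,1) * p^1 * (1-p)^13
= 14 * 1/16 * 1946195068359375/4503599627370496
= 13623365478515625/36028797018963968

13623365478515625/36028797018963968


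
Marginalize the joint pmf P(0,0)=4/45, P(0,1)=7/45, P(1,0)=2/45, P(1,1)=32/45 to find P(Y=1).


P(Y=1) = P(0,1)+P(1,1) = 7/45 + 32/45 = 39/45 = 13/15

13/15


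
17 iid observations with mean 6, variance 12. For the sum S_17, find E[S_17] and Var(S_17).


E[S_n] = n*mu = 17*6 = 102
Var(S_n) = n*sigma^2 = 17*12 = 204

E[S_17]=102, Var(S_17)=204


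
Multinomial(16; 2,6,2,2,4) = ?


16! = 20922789888000
Denominator: 2!=2 * 6!=720 * 2!=2 * 2!=2 * 4!=24
Coefficient = 20922789888000 / 138240 = 151351200

151351200


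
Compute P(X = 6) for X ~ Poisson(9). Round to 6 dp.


P(X=6) = e^(-9) * 9^6 / 6!
≈ 0.0001234098041 * 531441 / 720
≈ 0.091090

0.091090


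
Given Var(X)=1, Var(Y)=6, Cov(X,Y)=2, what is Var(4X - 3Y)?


Var(4X - 3Y) = 4^2*Var(X) + (-3)^2*Var(Y) + 2*4*(-3)*Cov(X,Y)
= 16*1 + 9*6 - 24*2
= 16 + 54 - 48 = 22

22


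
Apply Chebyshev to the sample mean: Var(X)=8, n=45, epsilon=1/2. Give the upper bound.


Var(Xbar) = Var(X)/n = 8/45
Chebyshev: P(|Xbar-mu| >= 1/2) <= Var(Xbar)/(1/2)^2 = (8/45)/(1/4) = 32/45

32/45


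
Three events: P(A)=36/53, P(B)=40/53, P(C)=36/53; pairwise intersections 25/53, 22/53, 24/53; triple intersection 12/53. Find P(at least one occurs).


P(A∪B∪C) = P(A)+P(B)+P(C) - P(AB)-P(AC)-P(BC) + P(ABC)
= 36/53+40/53+36/53 - 25/53-22/53-24/53 + 12/53
= 1

1


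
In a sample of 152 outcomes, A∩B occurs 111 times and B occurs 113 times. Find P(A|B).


P(A|B) = P(A∩B)/P(B) = (111/152)/(113/152) = 111/113

111/113


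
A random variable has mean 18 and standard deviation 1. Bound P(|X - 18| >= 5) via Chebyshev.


k = 5/1 = 5
Chebyshev: P(|X-mu| >= k*sigma) <= 1/k^2 = 1/5^2 = 1/25

1/25


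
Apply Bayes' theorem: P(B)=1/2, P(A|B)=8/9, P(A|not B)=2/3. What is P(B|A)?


P(A) = P(A|B)P(B) + P(A|B')P(B') = 8/9*1/2 + 2/3*1/2 = 7/9
P(B|A) = P(A|B)P(B)/P(A) = (4/9)/(7/9) = 4/7

4/7


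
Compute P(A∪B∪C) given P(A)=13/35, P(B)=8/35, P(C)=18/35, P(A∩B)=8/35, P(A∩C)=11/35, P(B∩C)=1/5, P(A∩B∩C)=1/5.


P(A∪B∪C) = P(A)+P(B)+P(C) - P(AB)-P(AC)-P(BC) + P(ABC)
= 13/35+8/35+18/35 - 8/35-11/35-1/5 + 1/5
= 4/7

4/7


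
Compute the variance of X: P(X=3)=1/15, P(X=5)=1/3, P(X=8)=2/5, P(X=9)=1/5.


E[X] = 103/15, E[X^2] = 761/15
Var(X) = E[X^2] - (E[X])^2 = 761/15 - (103/15)^2 = 806/225

806/225


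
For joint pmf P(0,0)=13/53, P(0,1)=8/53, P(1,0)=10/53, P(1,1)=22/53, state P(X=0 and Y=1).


Read from table: P(X=0, Y=1) = 8/53

8/53


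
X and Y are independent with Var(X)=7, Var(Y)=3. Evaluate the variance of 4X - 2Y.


Independence => Cov(X,Y)=0
Var(4X - 2Y) = 4^2*Var(X) + (-2)^2*Var(Y)
= 16*7 + 4*3 = 124

124


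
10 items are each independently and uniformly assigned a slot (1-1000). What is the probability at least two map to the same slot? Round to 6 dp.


P(all different) = prod((1000-i)/1000 for i=0..9) = 0.955861
P(at least one match) = 1 - 0.955861 = 0.044139

0.044139


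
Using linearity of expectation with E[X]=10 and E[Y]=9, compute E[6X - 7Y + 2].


E[6X - 7Y + 2] = 6*E[X] - 7*E[Y] + 2
= (6)*(10) + (-7)*(9) + (2)
= 60 - 63 + 2 = -1

-1


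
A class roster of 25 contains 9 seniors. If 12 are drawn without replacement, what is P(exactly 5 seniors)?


P(X=5) = C(9,5)*C(16,7) / C(25,12)
= 126*11440 / 5200300
= 1441440/5200300 = 10296/37145

10296/37145


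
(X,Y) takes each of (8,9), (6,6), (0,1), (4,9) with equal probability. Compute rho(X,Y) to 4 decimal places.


Cov(X,Y) = 7.8750, Var(X) = 8.7500, Var(Y) = 10.6875
rho = Cov/(sqrt(VarX)*sqrt(VarY)) = 0.8143

0.8143


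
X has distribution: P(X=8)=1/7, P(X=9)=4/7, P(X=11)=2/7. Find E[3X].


E[3X] = sum(g(x)*P(x))
= 24*1/7 + 27*4/7 + 33*2/7
= 198/7

198/7


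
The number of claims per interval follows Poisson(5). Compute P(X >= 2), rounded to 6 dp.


P(X>=2) = 1 - P(X<=1) = 1 - (e^(-5)*5^0/0! + e^(-5)*5^1/1!)
≈ 1 - (0.0067379470 + 0.0336897350)
= 1 - 0.0404276820 = 0.9595723180
≈ 0.959572

0.959572


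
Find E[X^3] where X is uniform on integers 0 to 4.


E[X^3] = (1/5) * sum(x^3 for x=0..4)
= 100/5 = 20

20


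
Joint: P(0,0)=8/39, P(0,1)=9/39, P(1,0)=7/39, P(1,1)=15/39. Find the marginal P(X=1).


P(X=1) = P(1,0)+P(1,1) = 7/39 + 15/39 = 22/39

22/39


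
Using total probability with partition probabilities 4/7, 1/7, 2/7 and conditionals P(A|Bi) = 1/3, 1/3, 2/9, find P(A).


P(A) = P(A|B1)P(B1) + P(A|B2)P(B2) + P(A|B3)P(B3)
= 1/3*4/7 + 1/3*1/7 + 2/9*2/7
= 4/21 + 1/21 + 4/63 = 19/63

19/63


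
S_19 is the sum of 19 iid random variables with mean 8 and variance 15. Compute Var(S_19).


By independence, Var(S_n) = n*Var(X_1) = 19*15 = 285

285


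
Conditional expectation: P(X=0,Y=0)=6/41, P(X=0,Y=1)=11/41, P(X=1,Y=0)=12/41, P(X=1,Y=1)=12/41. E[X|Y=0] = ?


P(Y=0) = 18/41
E[X|Y=0] = (0*6 + 1*12)/18 = 12/18 = 2/3

2/3


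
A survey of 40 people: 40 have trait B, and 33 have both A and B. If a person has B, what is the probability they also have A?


P(A|B) = P(A∩B)/P(B) = (33/40)/(40/40) = 33/40

33/40


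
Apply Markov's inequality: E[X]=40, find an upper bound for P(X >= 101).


Markov: P(X >= a) <= E[X]/a
P(X >= 101) <= 40/101

40/101


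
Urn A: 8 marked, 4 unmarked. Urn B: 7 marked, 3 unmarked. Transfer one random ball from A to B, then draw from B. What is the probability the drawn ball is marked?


P(transfer marked) = 8/12 = 2/3; P(transfer unmarked) = 1/3
If marked transferred: Urn II has 8 marked of 11, so P(marked|marked moved) = 8/11
If unmarked transferred: Urn II has 7 marked of 11, so P(marked|unmarked moved) = 7/11
By total probability: P(marked) = 2/3*8/11 + 1/3*7/11 = 23/33

23/33


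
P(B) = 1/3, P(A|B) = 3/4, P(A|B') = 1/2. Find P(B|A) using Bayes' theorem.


P(A) = P(A|B)P(B) + P(A|B')P(B') = 3/4*1/3 + 1/2*2/3 = 7/12
P(B|A) = P(A|B)P(B)/P(A) = (1/4)/(7/12) = 3/7

3/7


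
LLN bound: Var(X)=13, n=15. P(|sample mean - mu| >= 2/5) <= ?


Var(Xbar) = Var(X)/n = 13/15
Chebyshev: P(|Xbar-mu| >= 2/5) <= Var(Xbar)/(2/5)^2 = (13/15)/(4/25) = 65/12
Bound exceeds 1, so trivial bound: 1

1


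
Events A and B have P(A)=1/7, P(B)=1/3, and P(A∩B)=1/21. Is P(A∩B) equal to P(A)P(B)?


P(A)*P(B) = 1/7*1/3 = 1/21
P(A∩B) = 1/21, which equals P(A)P(B), so independent

Yes, A and B are independent


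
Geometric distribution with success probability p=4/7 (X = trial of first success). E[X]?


For geometric (trials until first success), E[X] = 1/p = 1/(4/7) = 7/4

7/4


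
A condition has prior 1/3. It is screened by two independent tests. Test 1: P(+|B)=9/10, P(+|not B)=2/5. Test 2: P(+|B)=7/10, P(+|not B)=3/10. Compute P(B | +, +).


After test 1: P(+) = 9/10*1/3 + 2/5*2/3 = 17/30
P(B|+) = (3/10)/(17/30) = 9/17
After test 2 (use post1 as new prior): P(+) = 7/10*9/17 + 3/10*8/17 = 87/170
P(B|+,+) = (63/170)/(87/170) = 21/29

21/29


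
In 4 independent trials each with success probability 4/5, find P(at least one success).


P(at least one) = 1 - P(none)
P(none) = (1 - 4/5)^4 = (1/5)^4 = 1/625
P(at least one) = 1 - 1/625 = 624/625

624/625


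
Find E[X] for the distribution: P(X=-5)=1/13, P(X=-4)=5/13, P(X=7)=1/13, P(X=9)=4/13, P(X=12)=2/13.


E[X] = sum(x * P(x))
= -5*1/13 - 4*5/13 + 7*1/13 + 9*4/13 + 12*2/13
= 42/13

42/13


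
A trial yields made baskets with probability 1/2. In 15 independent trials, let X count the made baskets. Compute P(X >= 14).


P(X>=14) = P(X=14) + P(X=15)
= 15/32768 + 1/32768
= 1/2048

1/2048


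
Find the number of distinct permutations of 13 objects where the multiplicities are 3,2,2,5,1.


13! = 6227020800
Denominator: 3!=6 * 2!=2 * 2!=2 * 5!=120 * 1!=1
Coefficient = 6227020800 / 2880 = 2162160

2162160


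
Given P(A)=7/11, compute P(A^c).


P(A') = 1 - P(A) = 1 - 7/11 = 4/11

4/11


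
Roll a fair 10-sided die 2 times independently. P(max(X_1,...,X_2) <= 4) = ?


P(max <= 4) = P(all X_i <= 4) = (P(X_1 <= 4))^2
= (4/10)^2 = (2/5)^2 = 4/25

4/25


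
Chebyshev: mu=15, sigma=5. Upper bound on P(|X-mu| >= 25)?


k = 25/5 = 5
Chebyshev: P(|X-mu| >= k*sigma) <= 1/k^2 = 1/5^2 = 1/25

1/25


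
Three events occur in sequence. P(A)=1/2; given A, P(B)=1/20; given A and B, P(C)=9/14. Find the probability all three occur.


P(A∩B∩C) = P(A) * P(B|A) * P(C|A∩B)
= 1/2 * 1/20 * 9/14
= 1/40 * 9/14 = 9/560

9/560


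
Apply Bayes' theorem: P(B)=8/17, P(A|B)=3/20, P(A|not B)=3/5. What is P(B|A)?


P(A) = P(A|B)P(B) + P(A|B')P(B') = 3/20*8/17 + 3/5*9/17 = 33/85
P(B|A) = P(A|B)P(B)/P(A) = (6/85)/(33/85) = 2/11

2/11


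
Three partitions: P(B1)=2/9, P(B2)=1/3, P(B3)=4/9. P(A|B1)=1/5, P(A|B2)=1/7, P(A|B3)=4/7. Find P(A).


P(A) = P(A|B1)P(B1) + P(A|B2)P(B2) + P(A|B3)P(B3)
= 1/5*2/9 + 1/7*1/3 + 4/7*4/9
= 2/45 + 1/21 + 16/63 = 109/315

109/315


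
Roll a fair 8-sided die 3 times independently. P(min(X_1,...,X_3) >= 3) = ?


P(min >= 3) = P(all X_i >= 3) = (P(X_1 >= 3))^3
= (6/8)^3 = (3/4)^3 = 27/64

27/64


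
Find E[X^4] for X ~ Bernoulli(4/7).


For Bernoulli: X in {0,1}
E[X^4] = 0^4*(1-4/7) + 1^4*4/7 = 4/7

4/7


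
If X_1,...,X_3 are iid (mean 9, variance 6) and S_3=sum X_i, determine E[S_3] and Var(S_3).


E[S_n] = n*mu = 3*9 = 27
Var(S_n) = n*sigma^2 = 3*6 = 18

E[S_3]=27, Var(S_3)=18


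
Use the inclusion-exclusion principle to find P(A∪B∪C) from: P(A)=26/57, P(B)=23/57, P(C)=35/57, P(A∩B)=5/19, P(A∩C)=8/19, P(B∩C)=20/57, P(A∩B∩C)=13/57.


P(A∪B∪C) = P(A)+P(B)+P(C) - P(AB)-P(AC)-P(BC) + P(ABC)
= 26/57+23/57+35/57 - 5/19-8/19-20/57 + 13/57
= 2/3

2/3


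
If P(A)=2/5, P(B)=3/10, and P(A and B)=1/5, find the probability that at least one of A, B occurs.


P(A∪B) = P(A) + P(B) - P(A∩B)
= 2/5 + 3/10 - 1/5 = 1/2

1/2


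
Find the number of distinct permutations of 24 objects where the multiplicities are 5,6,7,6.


24! = 620448401733239439360000
Denominator: 5!=120 * 6!=720 * 7!=5040 * 6!=720
Coefficient = 620448401733239439360000 / 313528320000 = 1978922994048

1978922994048


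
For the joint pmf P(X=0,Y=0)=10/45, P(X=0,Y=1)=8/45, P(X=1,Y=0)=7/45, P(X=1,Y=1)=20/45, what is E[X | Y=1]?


P(Y=1) = 28/45
E[X|Y=1] = (0*8 + 1*20)/28 = 20/28 = 5/7

5/7


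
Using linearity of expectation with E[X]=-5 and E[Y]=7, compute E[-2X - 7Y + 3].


E[-2X - 7Y + 3] = -2*E[X] - 7*E[Y] + 3
= (-2)*(-5) + (-7)*(7) + (3)
= 10 - 49 + 3 = -36

-36


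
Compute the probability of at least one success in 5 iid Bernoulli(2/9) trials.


P(at least one) = 1 - P(none)
P(none) = (1 - 2/9)^5 = (7/9)^5 = 16807/59049
P(at least one) = 1 - 16807/59049 = 42242/59049

42242/59049


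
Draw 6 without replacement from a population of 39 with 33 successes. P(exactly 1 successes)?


P(X=1) = C(33,1)*C(6,5) / C(39,6)
= 33*6 / 3262623
= 198/3262623 = 66/1087541

66/1087541


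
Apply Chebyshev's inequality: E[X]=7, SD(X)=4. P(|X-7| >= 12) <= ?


k = 12/4 = 3
Chebyshev: P(|X-mu| >= k*sigma) <= 1/k^2 = 1/3^2 = 1/9

1/9


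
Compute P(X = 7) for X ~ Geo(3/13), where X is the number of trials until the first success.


P(X=7) = (1-p)^6 * p = (10/13)^6 * 3/13
= 1000000/4826809 * 3/13 = 3000000/62748517

3000000/62748517


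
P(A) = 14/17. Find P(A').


P(A') = 1 - P(A) = 1 - 14/17 = 3/17

3/17


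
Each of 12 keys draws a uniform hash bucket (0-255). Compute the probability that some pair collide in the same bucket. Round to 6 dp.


P(all different) = prod((256-i)/256 for i=0..11) = 0.769694
P(at least one match) = 1 - 0.769694 = 0.230306

0.230306


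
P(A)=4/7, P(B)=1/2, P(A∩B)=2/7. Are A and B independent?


P(A)*P(B) = 4/7*1/2 = 2/7
P(A∩B) = 2/7, which equals P(A)P(B), so independent

Yes, A and B are independent


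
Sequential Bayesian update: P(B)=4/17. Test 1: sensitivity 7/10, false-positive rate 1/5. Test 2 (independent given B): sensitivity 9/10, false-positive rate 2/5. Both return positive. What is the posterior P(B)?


After test 1: P(+) = 7/10*4/17 + 1/5*13/17 = 27/85
P(B|+) = (14/85)/(27/85) = 14/27
After test 2 (use post1 as new prior): P(+) = 9/10*14/27 + 2/5*13/27 = 89/135
P(B|+,+) = (7/15)/(89/135) = 63/89

63/89


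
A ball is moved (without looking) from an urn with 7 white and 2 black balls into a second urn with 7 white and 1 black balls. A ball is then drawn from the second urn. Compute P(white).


P(transfer white) = 7/9; P(transfer black) = 2/9
If white transferred: Urn II has 8 white of 9, so P(white|white moved) = 8/9
If black transferred: Urn II has 7 white of 9, so P(white|black moved) = 7/9
By total probability: P(white) = 7/9*8/9 + 2/9*7/9 = 70/81

70/81


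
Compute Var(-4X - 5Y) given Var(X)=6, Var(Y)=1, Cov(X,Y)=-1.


Var(-4X - 5Y) = (-4)^2*Var(X) + (-5)^2*Var(Y) + 2*(-4)*(-5)*Cov(X,Y)
= 16*6 + 25*1 + 40*(-1)
= 96 + 25 - 40 = 81

81


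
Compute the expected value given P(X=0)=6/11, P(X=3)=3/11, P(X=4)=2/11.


E[X] = sum(x * P(x))
= 0*6/11 + 3*3/11 + 4*2/11
= 17/11

17/11


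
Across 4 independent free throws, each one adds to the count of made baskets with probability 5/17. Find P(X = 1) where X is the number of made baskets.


P(X=1) = C(4,1) * p^1 * (1-p)^3
= 4 * 5/17 * 1728/4913
= 34560/83521

34560/83521


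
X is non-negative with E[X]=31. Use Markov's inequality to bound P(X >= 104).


Markov: P(X >= a) <= E[X]/a
P(X >= 104) <= 31/104

31/104


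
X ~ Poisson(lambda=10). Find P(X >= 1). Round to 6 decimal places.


P(X>=1) = 1 - P(X<=0) = 1 - (e^(-10)*10^0/0!)
≈ 1 - 0.0000453999 = 0.9999546001
≈ 0.999955

0.999955


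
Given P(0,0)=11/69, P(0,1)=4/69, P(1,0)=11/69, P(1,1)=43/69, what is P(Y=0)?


P(Y=0) = P(0,0)+P(1,0) = 11/69 + 11/69 = 22/69

22/69


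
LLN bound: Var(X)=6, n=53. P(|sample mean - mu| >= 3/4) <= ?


Var(Xbar) = Var(X)/n = 6/53
Chebyshev: P(|Xbar-mu| >= 3/4) <= Var(Xbar)/(3/4)^2 = (6/53)/(9/16) = 32/159

32/159


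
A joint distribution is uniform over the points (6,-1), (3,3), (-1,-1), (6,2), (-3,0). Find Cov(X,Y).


E[X]=11/5, E[Y]=3/5, E[XY]=16/5
Cov(X,Y) = E[XY] - E[X]E[Y] = 16/5 - 11/5*3/5 = 47/25

47/25


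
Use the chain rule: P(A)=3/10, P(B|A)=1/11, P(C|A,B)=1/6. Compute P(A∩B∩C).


P(A∩B∩C) = P(A) * P(B|A) * P(C|A∩B)
= 3/10 * 1/11 * 1/6
= 3/110 * 1/6 = 1/220

1/220


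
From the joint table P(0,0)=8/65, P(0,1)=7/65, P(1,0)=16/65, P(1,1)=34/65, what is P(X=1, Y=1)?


Read from table: P(X=1, Y=1) = 34/65

34/65


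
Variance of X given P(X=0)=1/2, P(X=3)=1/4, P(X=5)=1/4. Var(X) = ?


E[X] = 2, E[X^2] = 17/2
Var(X) = E[X^2] - (E[X])^2 = 17/2 - (2)^2 = 9/2

9/2


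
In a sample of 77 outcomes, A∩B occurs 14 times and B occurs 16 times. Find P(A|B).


P(A|B) = P(A∩B)/P(B) = (14/77)/(16/77) = 14/16 = 7/8

7/8


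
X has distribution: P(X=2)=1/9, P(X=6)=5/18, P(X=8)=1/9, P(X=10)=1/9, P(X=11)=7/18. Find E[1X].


E[1X] = sum(g(x)*P(x))
= 2*1/9 + 6*5/18 + 8*1/9 + 10*1/9 + 11*7/18
= 49/6

49/6


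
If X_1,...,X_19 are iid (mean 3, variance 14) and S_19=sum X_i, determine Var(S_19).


By independence, Var(S_n) = n*Var(X_1) = 19*14 = 266

266


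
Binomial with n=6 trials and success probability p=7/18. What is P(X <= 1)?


P(X<=1) = P(X=0) + P(X=1)
= 1771561/34012224 + 1127357/5668704
= 8535703/34012224

8535703/34012224


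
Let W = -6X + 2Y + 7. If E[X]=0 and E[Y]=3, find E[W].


E[-6X + 2Y + 7] = -6*E[X] + 2*E[Y] + 7
= (-6)*(0) + (2)*(3) + (7)
= 0 + 6 + 7 = 13

13


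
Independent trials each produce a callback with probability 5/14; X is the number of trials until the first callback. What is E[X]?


For geometric (trials until first success), E[X] = 1/p = 1/(5/14) = 14/5

14/5


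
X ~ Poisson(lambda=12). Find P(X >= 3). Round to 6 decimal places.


P(X>=3) = 1 - P(X<=2) = 1 - (e^(-12)*12^0/0! + e^(-12)*12^1/1! + e^(-12)*12^2/2!)
≈ 1 - (0.0000061442 + 0.0000737305 + 0.0004423833)
= 1 - 0.0005222580 = 0.9994777420
≈ 0.999478

0.999478


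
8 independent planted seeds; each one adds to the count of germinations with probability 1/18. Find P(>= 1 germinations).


P(at least one) = 1 - P(none)
P(none) = (1 - 1/18)^8 = (17/18)^8 = 6975757441/11019960576
P(at least one) = 1 - 6975757441/11019960576 = 4044203135/11019960576

4044203135/11019960576


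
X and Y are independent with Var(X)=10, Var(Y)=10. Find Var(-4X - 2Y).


Independence => Cov(X,Y)=0
Var(-4X - 2Y) = (-4)^2*Var(X) + (-2)^2*Var(Y)
= 16*10 + 4*10 = 200

200


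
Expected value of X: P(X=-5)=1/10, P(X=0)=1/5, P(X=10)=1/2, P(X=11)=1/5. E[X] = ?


E[X] = sum(x * P(x))
= -5*1/10 + 0*1/5 + 10*1/2 + 11*1/5
= 67/10

67/10


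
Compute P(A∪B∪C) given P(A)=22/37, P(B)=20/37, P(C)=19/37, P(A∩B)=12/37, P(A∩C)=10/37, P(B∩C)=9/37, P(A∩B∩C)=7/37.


P(A∪B∪C) = P(A)+P(B)+P(C) - P(AB)-P(AC)-P(BC) + P(ABC)
= 22/37+20/37+19/37 - 12/37-10/37-9/37 + 7/37
= 1

1


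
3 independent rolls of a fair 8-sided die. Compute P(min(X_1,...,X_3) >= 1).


P(min >= 1) = P(all X_i >= 1) = (P(X_1 >= 1))^3
= (8/8)^3 = 1^3 = 1

1


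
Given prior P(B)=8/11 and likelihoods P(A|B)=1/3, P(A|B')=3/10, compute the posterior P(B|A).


P(A) = P(A|B)P(B) + P(A|B')P(B') = 1/3*8/11 + 3/10*3/11 = 107/330
P(B|A) = P(A|B)P(B)/P(A) = (8/33)/(107/330) = 80/107

80/107


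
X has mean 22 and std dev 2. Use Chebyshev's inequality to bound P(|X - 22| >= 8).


k = 8/2 = 4
Chebyshev: P(|X-mu| >= k*sigma) <= 1/k^2 = 1/4^2 = 1/16

1/16


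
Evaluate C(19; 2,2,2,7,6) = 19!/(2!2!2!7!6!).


19! = 121645100408832000
Denominator: 2!=2 * 2!=2 * 2!=2 * 7!=5040 * 6!=720
Coefficient = 121645100408832000 / 29030400 = 4190266080

4190266080


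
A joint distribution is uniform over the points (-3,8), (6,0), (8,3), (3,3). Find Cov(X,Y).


E[X]=7/2, E[Y]=7/2, E[XY]=9/4
Cov(X,Y) = E[XY] - E[X]E[Y] = 9/4 - 7/2*7/2 = -10

-10


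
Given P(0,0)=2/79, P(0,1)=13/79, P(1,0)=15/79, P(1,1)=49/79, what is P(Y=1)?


P(Y=1) = P(0,1)+P(1,1) = 13/79 + 49/79 = 62/79

62/79


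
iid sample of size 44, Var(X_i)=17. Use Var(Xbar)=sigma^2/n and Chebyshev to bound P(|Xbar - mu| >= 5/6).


Var(Xbar) = Var(X)/n = 17/44
Chebyshev: P(|Xbar-mu| >= 5/6) <= Var(Xbar)/(5/6)^2 = (17/44)/(25/36) = 153/275

153/275


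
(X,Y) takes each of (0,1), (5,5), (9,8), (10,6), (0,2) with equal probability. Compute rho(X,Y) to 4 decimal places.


Cov(X,Y) = 10.2800, Var(X) = 18.1600, Var(Y) = 6.6400
rho = Cov/(sqrt(VarX)*sqrt(VarY)) = 0.9362

0.9362


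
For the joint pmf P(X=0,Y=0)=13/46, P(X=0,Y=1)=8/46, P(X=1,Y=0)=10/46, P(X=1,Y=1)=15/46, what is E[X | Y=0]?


P(Y=0) = 23/46
E[X|Y=0] = (0*13 + 1*10)/23 = 10/23

10/23


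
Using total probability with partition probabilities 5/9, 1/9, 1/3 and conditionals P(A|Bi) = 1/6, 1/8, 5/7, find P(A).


P(A) = P(A|B1)P(B1) + P(A|B2)P(B2) + P(A|B3)P(B3)
= 1/6*5/9 + 1/8*1/9 + 5/7*1/3
= 5/54 + 1/72 + 5/21 = 521/1512

521/1512


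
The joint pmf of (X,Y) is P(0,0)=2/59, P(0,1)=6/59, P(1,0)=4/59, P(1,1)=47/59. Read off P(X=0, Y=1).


Read from table: P(X=0, Y=1) = 6/59

6/59


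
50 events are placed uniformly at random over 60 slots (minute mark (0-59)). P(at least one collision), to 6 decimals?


P(all different) = prod((60-i)/60 for i=0..49) = 0.000000
P(at least one match) = 1 - 0.000000 = 1.000000

1.000000


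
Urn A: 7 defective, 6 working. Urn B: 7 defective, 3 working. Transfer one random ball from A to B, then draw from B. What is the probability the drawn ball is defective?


P(transfer defective) = 7/13; P(transfer working) = 6/13
If defective transferred: Urn II has 8 defective of 11, so P(defective|defective moved) = 8/11
If working transferred: Urn II has 7 defective of 11, so P(defective|working moved) = 7/11
By total probability: P(defective) = 7/13*8/11 + 6/13*7/11 = 98/143

98/143


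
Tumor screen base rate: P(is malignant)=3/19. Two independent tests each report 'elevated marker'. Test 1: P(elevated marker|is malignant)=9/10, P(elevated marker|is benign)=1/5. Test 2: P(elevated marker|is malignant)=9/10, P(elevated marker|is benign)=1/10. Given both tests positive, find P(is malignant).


After test 1: P(+) = 9/10*3/19 + 1/5*16/19 = 59/190
P(B|+) = (27/190)/(59/190) = 27/59
After test 2 (use post1 as new prior): P(+) = 9/10*27/59 + 1/10*32/59 = 55/118
P(B|+,+) = (243/590)/(55/118) = 243/275

243/275


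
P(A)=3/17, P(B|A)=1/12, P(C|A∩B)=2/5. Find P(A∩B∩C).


P(A∩B∩C) = P(A) * P(B|A) * P(C|A∩B)
= 3/17 * 1/12 * 2/5
= 1/68 * 2/5 = 1/170

1/170


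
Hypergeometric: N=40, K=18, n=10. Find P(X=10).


P(X=10) = C(18,10)*C(22,0) / C(40,10)
= 43758*1 / 847660528
= 43758/847660528 = 9/174344

9/174344


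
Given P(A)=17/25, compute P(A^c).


P(A') = 1 - P(A) = 1 - 17/25 = 8/25

8/25


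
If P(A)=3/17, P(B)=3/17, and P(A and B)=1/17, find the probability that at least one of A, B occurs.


P(A∪B) = P(A) + P(B) - P(A∩B)
= 3/17 + 3/17 - 1/17 = 5/17

5/17


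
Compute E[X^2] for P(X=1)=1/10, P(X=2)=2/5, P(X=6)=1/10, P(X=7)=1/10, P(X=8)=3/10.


E[X^2] = sum(g(x)*P(x))
= 1*1/10 + 4*2/5 + 36*1/10 + 49*1/10 + 64*3/10
= 147/5

147/5


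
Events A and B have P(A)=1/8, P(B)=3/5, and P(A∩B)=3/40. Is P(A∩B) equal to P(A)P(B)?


P(A)*P(B) = 1/8*3/5 = 3/40
P(A∩B) = 3/40, which equals P(A)P(B), so independent

Yes, A and B are independent


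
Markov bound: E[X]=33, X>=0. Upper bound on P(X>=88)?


Markov: P(X >= a) <= E[X]/a
P(X >= 88) <= 33/88 = 3/8

3/8


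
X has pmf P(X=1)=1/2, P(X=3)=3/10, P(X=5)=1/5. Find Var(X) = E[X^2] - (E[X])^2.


E[X] = 12/5, E[X^2] = 41/5
Var(X) = E[X^2] - (E[X])^2 = 41/5 - (12/5)^2 = 61/25

61/25


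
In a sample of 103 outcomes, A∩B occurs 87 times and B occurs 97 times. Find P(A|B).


P(A|B) = P(A∩B)/P(B) = (87/103)/(97/103) = 87/97

87/97


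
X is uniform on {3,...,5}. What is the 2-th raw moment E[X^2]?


E[X^2] = (1/3) * sum(x^2 for x=3..5)
= 50/3

50/3


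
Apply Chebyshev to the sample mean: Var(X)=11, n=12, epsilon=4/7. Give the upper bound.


Var(Xbar) = Var(X)/n = 11/12
Chebyshev: P(|Xbar-mu| >= 4/7) <= Var(Xbar)/(4/7)^2 = (11/12)/(16/49) = 539/192
Bound exceeds 1, so trivial bound: 1

1


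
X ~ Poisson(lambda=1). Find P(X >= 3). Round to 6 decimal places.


P(X>=3) = 1 - P(X<=2) = 1 - (e^(-1)*1^0/0! + e^(-1)*1^1/1! + e^(-1)*1^2/2!)
≈ 1 - (0.3678794412 + 0.3678794412 + 0.1839397206)
= 1 - 0.9196986030 = 0.0803013970
≈ 0.080301

0.080301


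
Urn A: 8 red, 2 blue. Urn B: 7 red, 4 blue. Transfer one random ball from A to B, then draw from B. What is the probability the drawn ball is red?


P(transfer red) = 8/10 = 4/5; P(transfer blue) = 1/5
If red transferred: Urn II has 8 red of 12, so P(red|red moved) = 2/3
If blue transferred: Urn II has 7 red of 12, so P(red|blue moved) = 7/12
By total probability: P(red) = 4/5*2/3 + 1/5*7/12 = 13/20

13/20


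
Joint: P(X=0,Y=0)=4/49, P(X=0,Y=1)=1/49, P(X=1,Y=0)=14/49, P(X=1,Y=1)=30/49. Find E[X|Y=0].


P(Y=0) = 18/49
E[X|Y=0] = (0*4 + 1*14)/18 = 14/18 = 7/9

7/9


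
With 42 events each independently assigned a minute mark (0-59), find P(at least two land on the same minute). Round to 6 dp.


P(all different) = prod((60-i)/60 for i=0..41) = 0.000000
P(at least one match) = 1 - 0.000000 = 1.000000

1.000000


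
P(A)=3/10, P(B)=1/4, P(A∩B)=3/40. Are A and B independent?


P(A)*P(B) = 3/10*1/4 = 3/40
P(A∩B) = 3/40, which equals P(A)P(B), so independent

Yes, A and B are independent


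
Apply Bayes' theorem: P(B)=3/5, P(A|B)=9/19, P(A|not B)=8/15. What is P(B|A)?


P(A) = P(A|B)P(B) + P(A|B')P(B') = 9/19*3/5 + 8/15*2/5 = 709/1425
P(B|A) = P(A|B)P(B)/P(A) = (27/95)/(709/1425) = 405/709

405/709


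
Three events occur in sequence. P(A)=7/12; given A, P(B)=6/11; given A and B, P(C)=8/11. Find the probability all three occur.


P(A∩B∩C) = P(A) * P(B|A) * P(C|A∩B)
= 7/12 * 6/11 * 8/11
= 7/22 * 8/11 = 28/121

28/121


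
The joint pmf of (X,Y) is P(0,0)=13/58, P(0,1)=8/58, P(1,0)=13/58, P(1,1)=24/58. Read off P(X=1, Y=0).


Read from table: P(X=1, Y=0) = 13/58

13/58


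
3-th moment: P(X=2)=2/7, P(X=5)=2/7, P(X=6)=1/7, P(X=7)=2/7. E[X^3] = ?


E[X^3] = sum(x^3 * P(x))
= 8*2/7 + 125*2/7 + 216*1/7 + 343*2/7
= 1168/7

1168/7


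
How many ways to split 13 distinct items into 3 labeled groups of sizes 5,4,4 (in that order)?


13! = 6227020800
Denominator: 5!=120 * 4!=24 * 4!=24
Coefficient = 6227020800 / 69120 = 90090

90090


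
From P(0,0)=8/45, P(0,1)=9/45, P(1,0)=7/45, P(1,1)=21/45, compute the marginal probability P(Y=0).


P(Y=0) = P(0,0)+P(1,0) = 8/45 + 7/45 = 15/45 = 1/3

1/3


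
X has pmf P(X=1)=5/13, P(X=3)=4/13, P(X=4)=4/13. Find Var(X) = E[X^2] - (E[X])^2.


E[X] = 33/13, E[X^2] = 105/13
Var(X) = E[X^2] - (E[X])^2 = 105/13 - (33/13)^2 = 276/169

276/169


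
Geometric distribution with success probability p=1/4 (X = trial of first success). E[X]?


For geometric (trials until first success), E[X] = 1/p = 1/(1/4) = 4

4


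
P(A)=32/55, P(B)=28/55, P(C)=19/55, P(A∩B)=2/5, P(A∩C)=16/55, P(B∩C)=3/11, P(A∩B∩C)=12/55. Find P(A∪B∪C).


P(A∪B∪C) = P(A)+P(B)+P(C) - P(AB)-P(AC)-P(BC) + P(ABC)
= 32/55+28/55+19/55 - 2/5-16/55-3/11 + 12/55
= 38/55

38/55


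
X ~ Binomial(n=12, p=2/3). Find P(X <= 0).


P(X<=0) = P(X=0)
= 1/531441
= 1/531441

1/531441


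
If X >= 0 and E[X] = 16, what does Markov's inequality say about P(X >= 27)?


Markov: P(X >= a) <= E[X]/a
P(X >= 27) <= 16/27

16/27


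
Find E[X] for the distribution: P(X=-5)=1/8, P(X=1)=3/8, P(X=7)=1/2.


E[X] = sum(x * P(x))
= -5*1/8 + 1*3/8 + 7*1/2
= 13/4

13/4


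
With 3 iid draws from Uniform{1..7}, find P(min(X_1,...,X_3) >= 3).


P(min >= 3) = P(all X_i >= 3) = (P(X_1 >= 3))^3
= (5/7)^3 = 125/343

125/343


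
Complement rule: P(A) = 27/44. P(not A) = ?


P(A') = 1 - P(A) = 1 - 27/44 = 17/44

17/44


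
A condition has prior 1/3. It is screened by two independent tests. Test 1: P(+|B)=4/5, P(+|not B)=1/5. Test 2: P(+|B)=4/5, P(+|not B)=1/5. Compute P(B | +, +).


After test 1: P(+) = 4/5*1/3 + 1/5*2/3 = 2/5
P(B|+) = (4/15)/(2/5) = 2/3
After test 2 (use post1 as new prior): P(+) = 4/5*2/3 + 1/5*1/3 = 3/5
P(B|+,+) = (8/15)/(3/5) = 8/9

8/9


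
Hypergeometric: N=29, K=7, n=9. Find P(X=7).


P(X=7) = C(7,7)*C(22,2) / C(29,9)
= 1*231 / 10015005
= 231/10015005 = 1/43355

1/43355


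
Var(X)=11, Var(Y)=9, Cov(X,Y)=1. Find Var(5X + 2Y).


Var(5X + 2Y) = 5^2*Var(X) + 2^2*Var(Y) + 2*5*2*Cov(X,Y)
= 25*11 + 4*9 + 20*1
= 275 + 36 + 20 = 331

331


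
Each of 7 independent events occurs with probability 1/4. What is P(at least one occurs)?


P(at least one) = 1 - P(none)
P(none) = (1 - 1/4)^7 = (3/4)^7 = 2187/16384
P(at least one) = 1 - 2187/16384 = 14197/16384

14197/16384


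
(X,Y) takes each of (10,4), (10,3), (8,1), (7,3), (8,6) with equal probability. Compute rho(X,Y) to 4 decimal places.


Cov(X,Y) = 0.1600, Var(X) = 1.4400, Var(Y) = 2.6400
rho = Cov/(sqrt(VarX)*sqrt(VarY)) = 0.0821

0.0821


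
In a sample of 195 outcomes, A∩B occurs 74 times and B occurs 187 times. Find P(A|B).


P(A|B) = P(A∩B)/P(B) = (74/195)/(187/195) = 74/187

74/187


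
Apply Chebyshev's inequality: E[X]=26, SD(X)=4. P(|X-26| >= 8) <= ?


k = 8/4 = 2
Chebyshev: P(|X-mu| >= k*sigma) <= 1/k^2 = 1/2^2 = 1/4

1/4


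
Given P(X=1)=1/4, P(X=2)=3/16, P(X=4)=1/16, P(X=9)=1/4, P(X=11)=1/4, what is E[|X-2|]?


E[|X-2|] = sum(g(x)*P(x))
= 1*1/4 + 0*3/16 + 2*1/16 + 7*1/4 + 9*1/4
= 35/8

35/8


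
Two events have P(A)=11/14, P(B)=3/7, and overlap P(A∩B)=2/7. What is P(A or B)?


P(A∪B) = P(A) + P(B) - P(A∩B)
= 11/14 + 3/7 - 2/7 = 13/14

13/14


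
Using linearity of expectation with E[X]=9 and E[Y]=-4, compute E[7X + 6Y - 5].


E[7X + 6Y - 5] = 7*E[X] + 6*E[Y] - 5
= (7)*(9) + (6)*(-4) + (-5)
= 63 - 24 - 5 = 34

34


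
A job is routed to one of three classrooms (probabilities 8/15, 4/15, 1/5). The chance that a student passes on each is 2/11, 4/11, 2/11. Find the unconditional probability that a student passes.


P(A) = P(A|B1)P(B1) + P(A|B2)P(B2) + P(A|B3)P(B3)
= 2/11*8/15 + 4/11*4/15 + 2/11*1/5
= 16/165 + 16/165 + 2/55 = 38/165

38/165


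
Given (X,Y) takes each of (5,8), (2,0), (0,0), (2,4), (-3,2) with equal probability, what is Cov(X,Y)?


E[X]=6/5, E[Y]=14/5, E[XY]=42/5
Cov(X,Y) = E[XY] - E[X]E[Y] = 42/5 - 6/5*14/5 = 126/25

126/25


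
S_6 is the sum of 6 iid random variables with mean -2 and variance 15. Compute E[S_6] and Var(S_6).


E[S_n] = n*mu = 6*-2 = -12
Var(S_n) = n*sigma^2 = 6*15 = 90

E[S_6]=-12, Var(S_6)=90


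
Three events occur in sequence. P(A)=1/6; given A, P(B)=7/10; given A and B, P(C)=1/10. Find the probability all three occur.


P(A∩B∩C) = P(A) * P(B|A) * P(C|A∩B)
= 1/6 * 7/10 * 1/10
= 7/60 * 1/10 = 7/600

7/600


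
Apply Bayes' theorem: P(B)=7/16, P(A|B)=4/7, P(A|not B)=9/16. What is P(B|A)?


P(A) = P(A|B)P(B) + P(A|B')P(B') = 4/7*7/16 + 9/16*9/16 = 145/256
P(B|A) = P(A|B)P(B)/P(A) = (1/4)/(145/256) = 64/145

64/145


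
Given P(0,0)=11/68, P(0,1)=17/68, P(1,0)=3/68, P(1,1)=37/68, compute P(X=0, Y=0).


Read from table: P(X=0, Y=0) = 11/68

11/68


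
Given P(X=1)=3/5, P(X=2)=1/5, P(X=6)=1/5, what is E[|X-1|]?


E[|X-1|] = sum(g(x)*P(x))
= 0*3/5 + 1*1/5 + 5*1/5
= 6/5

6/5


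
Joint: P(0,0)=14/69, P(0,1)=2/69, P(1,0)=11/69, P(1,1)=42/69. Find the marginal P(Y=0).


P(Y=0) = P(0,0)+P(1,0) = 14/69 + 11/69 = 25/69

25/69


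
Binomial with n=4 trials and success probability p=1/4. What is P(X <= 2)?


P(X<=2) = P(X=0) + P(X=1) + P(X=2)
= 81/256 + 27/64 + 27/128
= 243/256

243/256


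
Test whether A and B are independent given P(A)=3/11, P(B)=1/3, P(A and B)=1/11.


P(A)*P(B) = 3/11*1/3 = 1/11
P(A∩B) = 1/11, which equals P(A)P(B), so independent

Yes, A and B are independent


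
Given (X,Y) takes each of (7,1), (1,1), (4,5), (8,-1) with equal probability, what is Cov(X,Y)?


E[X]=5, E[Y]=3/2, E[XY]=5
Cov(X,Y) = E[XY] - E[X]E[Y] = 5 - 5*3/2 = -5/2

-5/2


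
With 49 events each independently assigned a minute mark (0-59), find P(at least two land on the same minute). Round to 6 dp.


P(all different) = prod((60-i)/60 for i=0..48) = 0.000000
P(at least one match) = 1 - 0.000000 = 1.000000

1.000000


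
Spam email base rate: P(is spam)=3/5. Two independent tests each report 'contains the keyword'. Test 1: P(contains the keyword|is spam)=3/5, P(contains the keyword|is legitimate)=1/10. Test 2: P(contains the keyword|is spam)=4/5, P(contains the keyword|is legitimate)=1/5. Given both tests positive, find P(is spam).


After test 1: P(+) = 3/5*3/5 + 1/10*2/5 = 2/5
P(B|+) = (9/25)/(2/5) = 9/10
After test 2 (use post1 as new prior): P(+) = 4/5*9/10 + 1/5*1/10 = 37/50
P(B|+,+) = (18/25)/(37/50) = 36/37

36/37


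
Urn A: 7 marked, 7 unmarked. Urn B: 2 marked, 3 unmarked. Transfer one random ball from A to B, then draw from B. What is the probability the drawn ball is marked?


P(transfer marked) = 7/14 = 1/2; P(transfer unmarked) = 1/2
If marked transferred: Urn II has 3 marked of 6, so P(marked|marked moved) = 1/2
If unmarked transferred: Urn II has 2 marked of 6, so P(marked|unmarked moved) = 1/3
By total probability: P(marked) = 1/2*1/2 + 1/2*1/3 = 5/12

5/12


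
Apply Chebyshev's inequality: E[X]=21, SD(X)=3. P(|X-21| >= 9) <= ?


k = 9/3 = 3
Chebyshev: P(|X-mu| >= k*sigma) <= 1/k^2 = 1/3^2 = 1/9

1/9


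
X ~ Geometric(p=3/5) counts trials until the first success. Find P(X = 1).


P(X=1) = (1-p)^0 * p = (2/5)^0 * 3/5
= 1 * 3/5 = 3/5

3/5


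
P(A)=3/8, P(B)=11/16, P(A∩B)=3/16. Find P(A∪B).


P(A∪B) = P(A) + P(B) - P(A∩B)
= 3/8 + 11/16 - 3/16 = 7/8

7/8


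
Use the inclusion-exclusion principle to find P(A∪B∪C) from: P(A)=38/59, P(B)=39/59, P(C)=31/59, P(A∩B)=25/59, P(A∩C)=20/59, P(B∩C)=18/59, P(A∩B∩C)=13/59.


P(A∪B∪C) = P(A)+P(B)+P(C) - P(AB)-P(AC)-P(BC) + P(ABC)
= 38/59+39/59+31/59 - 25/59-20/59-18/59 + 13/59
= 58/59

58/59


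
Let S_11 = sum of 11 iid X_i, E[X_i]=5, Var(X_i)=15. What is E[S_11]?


E[S_n] = n*E[X_1] = 11*5 = 55

55


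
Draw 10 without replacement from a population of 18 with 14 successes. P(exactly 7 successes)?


P(X=7) = C(14,7)*C(4,3) / C(18,10)
= 3432*4 / 43758
= 13728/43758 = 16/51

16/51


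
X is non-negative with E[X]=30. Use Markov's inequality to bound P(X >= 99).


Markov: P(X >= a) <= E[X]/a
P(X >= 99) <= 30/99 = 10/33

10/33


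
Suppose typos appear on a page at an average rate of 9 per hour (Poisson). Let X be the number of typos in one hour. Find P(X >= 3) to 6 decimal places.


P(X>=3) = 1 - P(X<=2) = 1 - (e^(-9)*9^0/0! + e^(-9)*9^1/1! + e^(-9)*9^2/2!)
≈ 1 - (0.0001234098 + 0.0011106882 + 0.0049980971)
= 1 - 0.0062321951 = 0.9937678049
≈ 0.993768

0.993768


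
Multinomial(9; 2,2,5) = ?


9! = 362880
Denominator: 2!=2 * 2!=2 * 5!=120
Coefficient = 362880 / 480 = 756

756


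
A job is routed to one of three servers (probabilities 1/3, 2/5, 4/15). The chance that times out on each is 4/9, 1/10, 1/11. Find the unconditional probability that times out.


P(A) = P(A|B1)P(B1) + P(A|B2)P(B2) + P(A|B3)P(B3)
= 4/9*1/3 + 1/10*2/5 + 1/11*4/15
= 4/27 + 1/25 + 4/165 = 1577/7425

1577/7425


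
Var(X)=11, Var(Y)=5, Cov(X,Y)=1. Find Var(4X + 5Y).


Var(4X + 5Y) = 4^2*Var(X) + 5^2*Var(Y) + 2*4*5*Cov(X,Y)
= 16*11 + 25*5 + 40*1
= 176 + 125 + 40 = 341

341


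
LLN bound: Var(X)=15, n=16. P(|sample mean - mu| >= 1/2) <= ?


Var(Xbar) = Var(X)/n = 15/16
Chebyshev: P(|Xbar-mu| >= 1/2) <= Var(Xbar)/(1/2)^2 = (15/16)/(1/4) = 15/4
Bound exceeds 1, so trivial bound: 1

1


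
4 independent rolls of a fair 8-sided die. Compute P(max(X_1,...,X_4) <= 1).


P(max <= 1) = P(all X_i <= 1) = (P(X_1 <= 1))^4
= (1/8)^4 = 1/4096

1/4096


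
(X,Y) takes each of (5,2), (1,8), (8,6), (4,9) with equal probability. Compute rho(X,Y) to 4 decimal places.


Cov(X,Y) = -2.6250, Var(X) = 6.2500, Var(Y) = 7.1875
rho = Cov/(sqrt(VarX)*sqrt(VarY)) = -0.3917

-0.3917
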